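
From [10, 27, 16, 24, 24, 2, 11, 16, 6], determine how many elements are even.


Check each element:
  10 is even
  27 is odd
  16 is even
  24 is even
  24 is even
  2 is even
  11 is odd
  16 is even
  6 is even
Evens: [10, 16, 24, 24, 2, 16, 6]
Count of evens = 7
Final answer: 7


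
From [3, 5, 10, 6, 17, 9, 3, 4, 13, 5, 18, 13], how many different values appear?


List all unique values:
Distinct values: [3, 4, 5, 6, 9, 10, 13, 17, 18]
Count = 9
Final answer: 9


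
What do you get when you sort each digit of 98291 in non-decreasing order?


The number 98291 has digits: 9, 8, 2, 9, 1
Sorted: 1, 2, 8, 9, 9
Joining the sorted digits gives the result.
Final answer: 12899


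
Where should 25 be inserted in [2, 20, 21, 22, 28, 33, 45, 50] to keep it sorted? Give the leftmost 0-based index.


List is sorted: [2, 20, 21, 22, 28, 33, 45, 50]
We need the leftmost position where 25 can be inserted, i.e. the first index whose element is >= 25 (or the end of the list if none is).
Binary search with low=0, high=8 (0-based indices):
  low=0, high=8, mid=4: a[4]=28 >= 25, so high = 4
  low=0, high=4, mid=2: a[2]=21 < 25, so low = 3
  low=3, high=4, mid=3: a[3]=22 < 25, so low = 4
Now low = high = 4, so the insertion index is 4.
Final answer: 4


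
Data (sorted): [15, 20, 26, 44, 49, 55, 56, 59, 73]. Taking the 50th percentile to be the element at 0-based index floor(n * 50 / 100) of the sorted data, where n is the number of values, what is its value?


The dataset has n = 9 elements.
Index = floor(9 * 50 / 100) = floor(450 / 100) = floor(4.5) = 4
Counting from index 0 in the sorted data, the element at index 4 is 49.
Final answer: 49


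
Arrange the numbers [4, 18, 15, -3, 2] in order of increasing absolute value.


Compute absolute values:
  |4| = 4
  |18| = 18
  |15| = 15
  |-3| = 3
  |2| = 2
Absolute values in increasing order: 2 < 3 < 4 < 15 < 18
Listing the original numbers in that order gives the answer.
Final answer: [2, -3, 4, 15, 18]


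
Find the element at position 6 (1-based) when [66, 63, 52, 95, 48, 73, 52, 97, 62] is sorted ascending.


Sort ascending: [48, 52, 52, 62, 63, 66, 73, 95, 97]
The 6th element (1-indexed) is at index 5.
Value = 66
Final answer: 66


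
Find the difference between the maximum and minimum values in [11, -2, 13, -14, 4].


Maximum value: 13
Minimum value: -14
Range = 13 - (-14) = 27
Final answer: 27


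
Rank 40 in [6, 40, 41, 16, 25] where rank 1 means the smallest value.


Sort ascending: [6, 16, 25, 40, 41]
Find 40 in the sorted list.
40 is at position 4 (1-indexed).
Final answer: 4


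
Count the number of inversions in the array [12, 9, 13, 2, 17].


For each element, count the later elements that are smaller than it:
  12 (index 0): smaller elements after it = [9, 2] -> 2
  9 (index 1): smaller elements after it = [2] -> 1
  13 (index 2): smaller elements after it = [2] -> 1
  2 (index 3): smaller elements after it = [] -> 0
Total inversions = 2 + 1 + 1 + 0 = 4
Final answer: 4


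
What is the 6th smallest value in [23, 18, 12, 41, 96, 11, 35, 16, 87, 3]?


Sort ascending: [3, 11, 12, 16, 18, 23, 35, 41, 87, 96]
The 6th element (1-indexed) is at index 5.
Value = 23
Final answer: 23


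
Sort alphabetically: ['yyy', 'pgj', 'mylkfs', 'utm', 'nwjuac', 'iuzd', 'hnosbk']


Compare strings character by character (the first differing letter decides):
  'hnosbk' < 'iuzd' since 'h' < 'i' at position 1
  'iuzd' < 'mylkfs' since 'i' < 'm' at position 1
  'mylkfs' < 'nwjuac' since 'm' < 'n' at position 1
  'nwjuac' < 'pgj' since 'n' < 'p' at position 1
  'pgj' < 'utm' since 'p' < 'u' at position 1
  'utm' < 'yyy' since 'u' < 'y' at position 1
Chaining these comparisons gives the alphabetical order.
Final answer: ['hnosbk', 'iuzd', 'mylkfs', 'nwjuac', 'pgj', 'utm', 'yyy']


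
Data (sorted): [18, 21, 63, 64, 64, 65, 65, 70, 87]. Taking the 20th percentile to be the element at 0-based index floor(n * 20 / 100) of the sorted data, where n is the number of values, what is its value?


The dataset has n = 9 elements.
Index = floor(9 * 20 / 100) = floor(180 / 100) = floor(1.8) = 1
Counting from index 0 in the sorted data, the element at index 1 is 21.
Final answer: 21


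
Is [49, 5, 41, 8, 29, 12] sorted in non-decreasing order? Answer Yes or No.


Check consecutive pairs:
  49 <= 5? False
  5 <= 41? True
  41 <= 8? False
  8 <= 29? True
  29 <= 12? False
3 consecutive pair(s) are out of order, so the list is not sorted.
Final answer: No


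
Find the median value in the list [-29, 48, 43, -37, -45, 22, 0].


First, sort the list: [-45, -37, -29, 0, 22, 43, 48]
The list has 7 elements (odd count).
The middle index is 3 (0-based), and the element there is 0.
Final answer: 0


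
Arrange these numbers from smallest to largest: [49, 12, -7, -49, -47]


Original list: [49, 12, -7, -49, -47]
Repeatedly take the smallest remaining element:
  Remaining [49, 12, -7, -49, -47] -> smallest is -49
  Remaining [49, 12, -7, -47] -> smallest is -47
  Remaining [49, 12, -7] -> smallest is -7
  Remaining [49, 12] -> smallest is 12
  Remaining [49] -> smallest is 49
Collecting the picks in order gives the sorted list.
Final answer: [-49, -47, -7, 12, 49]


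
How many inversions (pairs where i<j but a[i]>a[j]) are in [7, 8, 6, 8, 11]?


For each element, count the later elements that are smaller than it:
  7 (index 0): smaller elements after it = [6] -> 1
  8 (index 1): smaller elements after it = [6] -> 1
  6 (index 2): smaller elements after it = [] -> 0
  8 (index 3): smaller elements after it = [] -> 0
Total inversions = 1 + 1 + 0 + 0 = 2
Final answer: 2


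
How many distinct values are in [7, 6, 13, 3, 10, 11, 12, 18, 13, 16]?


List all unique values:
Distinct values: [3, 6, 7, 10, 11, 12, 13, 16, 18]
Count = 9
Final answer: 9


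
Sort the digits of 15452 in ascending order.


The number 15452 has digits: 1, 5, 4, 5, 2
Sorted: 1, 2, 4, 5, 5
Joining the sorted digits gives the result.
Final answer: 12455


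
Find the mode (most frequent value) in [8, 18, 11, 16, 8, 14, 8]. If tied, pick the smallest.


Count the frequency of each value:
  8 appears 3 time(s)
  11 appears 1 time(s)
  14 appears 1 time(s)
  16 appears 1 time(s)
  18 appears 1 time(s)
Maximum frequency is 3.
Only 8 reaches that frequency, so it is the mode.
Final answer: 8


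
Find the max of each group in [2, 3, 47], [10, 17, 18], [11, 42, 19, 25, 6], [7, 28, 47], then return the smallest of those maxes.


Find max of each group:
  Group 1: [2, 3, 47] -> max = 47
  Group 2: [10, 17, 18] -> max = 18
  Group 3: [11, 42, 19, 25, 6] -> max = 42
  Group 4: [7, 28, 47] -> max = 47
Maxes: [47, 18, 42, 47]
Minimum of maxes = 18
Final answer: 18


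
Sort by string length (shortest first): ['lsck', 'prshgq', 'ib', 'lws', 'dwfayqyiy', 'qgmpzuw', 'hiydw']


Compute lengths:
  'lsck' has length 4
  'prshgq' has length 6
  'ib' has length 2
  'lws' has length 3
  'dwfayqyiy' has length 9
  'qgmpzuw' has length 7
  'hiydw' has length 5
Lengths in increasing order: 2 < 3 < 4 < 5 < 6 < 7 < 9
Listing the words in that order gives the answer.
Final answer: ['ib', 'lws', 'lsck', 'hiydw', 'prshgq', 'qgmpzuw', 'dwfayqyiy']


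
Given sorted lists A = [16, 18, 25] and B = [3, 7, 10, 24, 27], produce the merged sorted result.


List A: [16, 18, 25]
List B: [3, 7, 10, 24, 27]
Repeatedly compare the front elements and take the smaller:
  16 vs 3 -> take 3
  16 vs 7 -> take 7
  16 vs 10 -> take 10
  16 vs 24 -> take 16
  18 vs 24 -> take 18
  25 vs 24 -> take 24
  25 vs 27 -> take 25
  A is exhausted; append the rest of B: [27]
Final answer: [3, 7, 10, 16, 18, 24, 25, 27]


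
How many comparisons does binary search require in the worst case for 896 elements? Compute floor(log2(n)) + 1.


Binary search halves the search space each step.
Maximum comparisons = floor(log2(896)) + 1
log2(896) = 9.8074
floor(log2(896)) = 9, so 9 + 1 = 10
Final answer: 10


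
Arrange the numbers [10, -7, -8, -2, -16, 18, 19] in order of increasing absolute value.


Compute absolute values:
  |10| = 10
  |-7| = 7
  |-8| = 8
  |-2| = 2
  |-16| = 16
  |18| = 18
  |19| = 19
Absolute values in increasing order: 2 < 7 < 8 < 10 < 16 < 18 < 19
Listing the original numbers in that order gives the answer.
Final answer: [-2, -7, -8, 10, -16, 18, 19]


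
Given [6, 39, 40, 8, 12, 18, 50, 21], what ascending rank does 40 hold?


Sort ascending: [6, 8, 12, 18, 21, 39, 40, 50]
Find 40 in the sorted list.
40 is at position 7 (1-indexed).
Final answer: 7


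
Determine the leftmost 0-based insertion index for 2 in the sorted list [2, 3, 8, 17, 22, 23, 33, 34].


List is sorted: [2, 3, 8, 17, 22, 23, 33, 34]
We need the leftmost position where 2 can be inserted, i.e. the first index whose element is >= 2 (or the end of the list if none is).
Binary search with low=0, high=8 (0-based indices):
  low=0, high=8, mid=4: a[4]=22 >= 2, so high = 4
  low=0, high=4, mid=2: a[2]=8 >= 2, so high = 2
  low=0, high=2, mid=1: a[1]=3 >= 2, so high = 1
  low=0, high=1, mid=0: a[0]=2 >= 2, so high = 0
Now low = high = 0, so the insertion index is 0.
Final answer: 0


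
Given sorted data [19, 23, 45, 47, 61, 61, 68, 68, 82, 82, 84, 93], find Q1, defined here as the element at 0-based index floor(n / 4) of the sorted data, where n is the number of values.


The list has n = 12 elements.
Q1 index = floor(12 / 4) = floor(3) = 3
Counting from index 0 in the sorted data, the element at index 3 is 47.
Final answer: 47


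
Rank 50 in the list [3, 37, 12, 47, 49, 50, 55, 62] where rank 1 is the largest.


Sort descending: [62, 55, 50, 49, 47, 37, 12, 3]
Find 50 in the sorted list.
50 is at position 3.
Final answer: 3


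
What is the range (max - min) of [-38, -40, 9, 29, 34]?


Maximum value: 34
Minimum value: -40
Range = 34 - (-40) = 74
Final answer: 74


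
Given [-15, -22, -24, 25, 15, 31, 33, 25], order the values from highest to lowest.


Original list: [-15, -22, -24, 25, 15, 31, 33, 25]
Repeatedly take the largest remaining element:
  Remaining [-15, -22, -24, 25, 15, 31, 33, 25] -> largest is 33
  Remaining [-15, -22, -24, 25, 15, 31, 25] -> largest is 31
  Remaining [-15, -22, -24, 25, 15, 25] -> largest is 25
  Remaining [-15, -22, -24, 15, 25] -> largest is 25
  Remaining [-15, -22, -24, 15] -> largest is 15
  Remaining [-15, -22, -24] -> largest is -15
  Remaining [-22, -24] -> largest is -22
  Remaining [-24] -> largest is -24
Collecting the picks in order gives the descending list.
Final answer: [33, 31, 25, 25, 15, -15, -22, -24]


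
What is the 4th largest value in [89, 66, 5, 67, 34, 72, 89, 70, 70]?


Sort descending: [89, 89, 72, 70, 70, 67, 66, 34, 5]
The 4th element (1-indexed) is at index 3.
Value = 70
Final answer: 70


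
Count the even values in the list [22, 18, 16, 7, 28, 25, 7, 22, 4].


Check each element:
  22 is even
  18 is even
  16 is even
  7 is odd
  28 is even
  25 is odd
  7 is odd
  22 is even
  4 is even
Evens: [22, 18, 16, 28, 22, 4]
Count of evens = 6
Final answer: 6


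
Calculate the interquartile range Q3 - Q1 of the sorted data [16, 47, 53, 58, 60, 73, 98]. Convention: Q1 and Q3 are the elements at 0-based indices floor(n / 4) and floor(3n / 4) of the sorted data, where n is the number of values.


The data has n = 7 elements.
Q1 index = floor(7 / 4) = floor(1.75) = 1; Q3 index = floor(3 * 7 / 4) = floor(5.25) = 5
Q1 = element at index 1 = 47
Q3 = element at index 5 = 73
IQR = 73 - 47 = 26
Final answer: 26


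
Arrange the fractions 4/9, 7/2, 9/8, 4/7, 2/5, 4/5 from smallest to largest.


Convert to decimal for comparison:
  4/9 = 0.4444
  7/2 = 3.5
  9/8 = 1.125
  4/7 = 0.5714
  2/5 = 0.4
  4/5 = 0.8
Decimals in increasing order: 0.4 < 0.4444 < 0.5714 < 0.8 < 1.125 < 3.5
Writing each back as its fraction gives the sorted order.
Final answer: 2/5, 4/9, 4/7, 4/5, 9/8, 7/2


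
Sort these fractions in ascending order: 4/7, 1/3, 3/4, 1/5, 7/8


Convert to decimal for comparison:
  4/7 = 0.5714
  1/3 = 0.3333
  3/4 = 0.75
  1/5 = 0.2
  7/8 = 0.875
Decimals in increasing order: 0.2 < 0.3333 < 0.5714 < 0.75 < 0.875
Writing each back as its fraction gives the sorted order.
Final answer: 1/5, 1/3, 4/7, 3/4, 7/8


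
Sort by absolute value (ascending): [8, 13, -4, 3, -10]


Compute absolute values:
  |8| = 8
  |13| = 13
  |-4| = 4
  |3| = 3
  |-10| = 10
Absolute values in increasing order: 3 < 4 < 8 < 10 < 13
Listing the original numbers in that order gives the answer.
Final answer: [3, -4, 8, -10, 13]


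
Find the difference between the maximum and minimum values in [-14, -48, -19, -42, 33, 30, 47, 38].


Maximum value: 47
Minimum value: -48
Range = 47 - (-48) = 95
Final answer: 95


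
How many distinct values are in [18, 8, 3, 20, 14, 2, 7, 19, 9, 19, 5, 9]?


List all unique values:
Distinct values: [2, 3, 5, 7, 8, 9, 14, 18, 19, 20]
Count = 10
Final answer: 10


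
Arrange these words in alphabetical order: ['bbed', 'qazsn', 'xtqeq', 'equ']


Compare strings character by character (the first differing letter decides):
  'bbed' < 'equ' since 'b' < 'e' at position 1
  'equ' < 'qazsn' since 'e' < 'q' at position 1
  'qazsn' < 'xtqeq' since 'q' < 'x' at position 1
Chaining these comparisons gives the alphabetical order.
Final answer: ['bbed', 'equ', 'qazsn', 'xtqeq']


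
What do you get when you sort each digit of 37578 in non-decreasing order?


The number 37578 has digits: 3, 7, 5, 7, 8
Sorted: 3, 5, 7, 7, 8
Joining the sorted digits gives the result.
Final answer: 35778


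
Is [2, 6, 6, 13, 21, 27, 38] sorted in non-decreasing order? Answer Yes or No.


Check consecutive pairs:
  2 <= 6? True
  6 <= 6? True
  6 <= 13? True
  13 <= 21? True
  21 <= 27? True
  27 <= 38? True
Every consecutive pair is in order, so the list is non-decreasing.
Final answer: Yes


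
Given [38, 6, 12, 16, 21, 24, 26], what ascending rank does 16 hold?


Sort ascending: [6, 12, 16, 21, 24, 26, 38]
Find 16 in the sorted list.
16 is at position 3 (1-indexed).
Final answer: 3


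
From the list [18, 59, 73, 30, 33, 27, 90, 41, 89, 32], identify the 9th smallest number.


Sort ascending: [18, 27, 30, 32, 33, 41, 59, 73, 89, 90]
The 9th element (1-indexed) is at index 8.
Value = 89
Final answer: 89


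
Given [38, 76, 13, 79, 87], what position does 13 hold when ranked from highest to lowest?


Sort descending: [87, 79, 76, 38, 13]
Find 13 in the sorted list.
13 is at position 5.
Final answer: 5


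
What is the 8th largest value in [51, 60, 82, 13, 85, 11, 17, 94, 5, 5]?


Sort descending: [94, 85, 82, 60, 51, 17, 13, 11, 5, 5]
The 8th element (1-indexed) is at index 7.
Value = 11
Final answer: 11


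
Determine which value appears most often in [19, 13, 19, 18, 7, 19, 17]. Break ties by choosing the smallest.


Count the frequency of each value:
  7 appears 1 time(s)
  13 appears 1 time(s)
  17 appears 1 time(s)
  18 appears 1 time(s)
  19 appears 3 time(s)
Maximum frequency is 3.
Only 19 reaches that frequency, so it is the mode.
Final answer: 19


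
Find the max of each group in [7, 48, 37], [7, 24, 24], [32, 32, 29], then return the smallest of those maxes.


Find max of each group:
  Group 1: [7, 48, 37] -> max = 48
  Group 2: [7, 24, 24] -> max = 24
  Group 3: [32, 32, 29] -> max = 32
Maxes: [48, 24, 32]
Minimum of maxes = 24
Final answer: 24


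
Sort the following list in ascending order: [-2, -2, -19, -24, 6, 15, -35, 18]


Original list: [-2, -2, -19, -24, 6, 15, -35, 18]
Repeatedly take the smallest remaining element:
  Remaining [-2, -2, -19, -24, 6, 15, -35, 18] -> smallest is -35
  Remaining [-2, -2, -19, -24, 6, 15, 18] -> smallest is -24
  Remaining [-2, -2, -19, 6, 15, 18] -> smallest is -19
  Remaining [-2, -2, 6, 15, 18] -> smallest is -2
  Remaining [-2, 6, 15, 18] -> smallest is -2
  Remaining [6, 15, 18] -> smallest is 6
  Remaining [15, 18] -> smallest is 15
  Remaining [18] -> smallest is 18
Collecting the picks in order gives the sorted list.
Final answer: [-35, -24, -19, -2, -2, 6, 15, 18]


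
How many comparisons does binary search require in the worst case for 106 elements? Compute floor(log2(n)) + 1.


Binary search halves the search space each step.
Maximum comparisons = floor(log2(106)) + 1
log2(106) = 6.7279
floor(log2(106)) = 6, so 6 + 1 = 7
Final answer: 7


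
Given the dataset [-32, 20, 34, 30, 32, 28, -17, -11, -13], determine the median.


First, sort the list: [-32, -17, -13, -11, 20, 28, 30, 32, 34]
The list has 9 elements (odd count).
The middle index is 4 (0-based), and the element there is 20.
Final answer: 20


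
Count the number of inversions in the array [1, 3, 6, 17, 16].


For each element, count the later elements that are smaller than it:
  1 (index 0): smaller elements after it = [] -> 0
  3 (index 1): smaller elements after it = [] -> 0
  6 (index 2): smaller elements after it = [] -> 0
  17 (index 3): smaller elements after it = [16] -> 1
Total inversions = 0 + 0 + 0 + 1 = 1
Final answer: 1


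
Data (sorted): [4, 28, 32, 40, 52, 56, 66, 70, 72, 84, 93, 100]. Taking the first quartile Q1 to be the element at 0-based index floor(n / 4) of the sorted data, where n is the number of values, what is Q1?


The list has n = 12 elements.
Q1 index = floor(12 / 4) = floor(3) = 3
Counting from index 0 in the sorted data, the element at index 3 is 40.
Final answer: 40


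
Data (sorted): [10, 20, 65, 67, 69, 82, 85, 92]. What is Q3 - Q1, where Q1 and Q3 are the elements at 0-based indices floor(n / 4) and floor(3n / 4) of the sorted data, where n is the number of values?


The data has n = 8 elements.
Q1 index = floor(8 / 4) = floor(2) = 2; Q3 index = floor(3 * 8 / 4) = floor(6) = 6
Q1 = element at index 2 = 65
Q3 = element at index 6 = 85
IQR = 85 - 65 = 20
Final answer: 20


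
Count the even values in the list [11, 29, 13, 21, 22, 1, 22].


Check each element:
  11 is odd
  29 is odd
  13 is odd
  21 is odd
  22 is even
  1 is odd
  22 is even
Evens: [22, 22]
Count of evens = 2
Final answer: 2


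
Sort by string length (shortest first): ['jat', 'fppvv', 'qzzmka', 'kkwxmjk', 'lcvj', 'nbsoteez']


Compute lengths:
  'jat' has length 3
  'fppvv' has length 5
  'qzzmka' has length 6
  'kkwxmjk' has length 7
  'lcvj' has length 4
  'nbsoteez' has length 8
Lengths in increasing order: 3 < 4 < 5 < 6 < 7 < 8
Listing the words in that order gives the answer.
Final answer: ['jat', 'lcvj', 'fppvv', 'qzzmka', 'kkwxmjk', 'nbsoteez']


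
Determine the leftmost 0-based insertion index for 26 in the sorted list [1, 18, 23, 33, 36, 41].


List is sorted: [1, 18, 23, 33, 36, 41]
We need the leftmost position where 26 can be inserted, i.e. the first index whose element is >= 26 (or the end of the list if none is).
Binary search with low=0, high=6 (0-based indices):
  low=0, high=6, mid=3: a[3]=33 >= 26, so high = 3
  low=0, high=3, mid=1: a[1]=18 < 26, so low = 2
  low=2, high=3, mid=2: a[2]=23 < 26, so low = 3
Now low = high = 3, so the insertion index is 3.
Final answer: 3


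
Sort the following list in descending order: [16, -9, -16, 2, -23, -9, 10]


Original list: [16, -9, -16, 2, -23, -9, 10]
Repeatedly take the largest remaining element:
  Remaining [16, -9, -16, 2, -23, -9, 10] -> largest is 16
  Remaining [-9, -16, 2, -23, -9, 10] -> largest is 10
  Remaining [-9, -16, 2, -23, -9] -> largest is 2
  Remaining [-9, -16, -23, -9] -> largest is -9
  Remaining [-16, -23, -9] -> largest is -9
  Remaining [-16, -23] -> largest is -16
  Remaining [-23] -> largest is -23
Collecting the picks in order gives the descending list.
Final answer: [16, 10, 2, -9, -9, -16, -23]


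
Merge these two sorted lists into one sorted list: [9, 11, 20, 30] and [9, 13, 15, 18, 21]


List A: [9, 11, 20, 30]
List B: [9, 13, 15, 18, 21]
Repeatedly compare the front elements and take the smaller:
  9 vs 9 -> take 9
  11 vs 9 -> take 9
  11 vs 13 -> take 11
  20 vs 13 -> take 13
  20 vs 15 -> take 15
  20 vs 18 -> take 18
  20 vs 21 -> take 20
  30 vs 21 -> take 21
  B is exhausted; append the rest of A: [30]
Final answer: [9, 9, 11, 13, 15, 18, 20, 21, 30]


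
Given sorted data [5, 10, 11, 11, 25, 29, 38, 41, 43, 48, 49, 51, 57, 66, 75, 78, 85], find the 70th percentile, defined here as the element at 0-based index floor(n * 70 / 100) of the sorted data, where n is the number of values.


The dataset has n = 17 elements.
Index = floor(17 * 70 / 100) = floor(1190 / 100) = floor(11.9) = 11
Counting from index 0 in the sorted data, the element at index 11 is 51.
Final answer: 51


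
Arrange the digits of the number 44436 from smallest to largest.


The number 44436 has digits: 4, 4, 4, 3, 6
Sorted: 3, 4, 4, 4, 6
Joining the sorted digits gives the result.
Final answer: 34446


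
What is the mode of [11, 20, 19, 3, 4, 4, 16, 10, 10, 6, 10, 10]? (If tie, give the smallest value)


Count the frequency of each value:
  3 appears 1 time(s)
  4 appears 2 time(s)
  6 appears 1 time(s)
  10 appears 4 time(s)
  11 appears 1 time(s)
  16 appears 1 time(s)
  19 appears 1 time(s)
  20 appears 1 time(s)
Maximum frequency is 4.
Only 10 reaches that frequency, so it is the mode.
Final answer: 10


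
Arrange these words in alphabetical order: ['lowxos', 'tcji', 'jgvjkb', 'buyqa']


Compare strings character by character (the first differing letter decides):
  'buyqa' < 'jgvjkb' since 'b' < 'j' at position 1
  'jgvjkb' < 'lowxos' since 'j' < 'l' at position 1
  'lowxos' < 'tcji' since 'l' < 't' at position 1
Chaining these comparisons gives the alphabetical order.
Final answer: ['buyqa', 'jgvjkb', 'lowxos', 'tcji']


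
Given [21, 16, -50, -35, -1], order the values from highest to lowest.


Original list: [21, 16, -50, -35, -1]
Repeatedly take the largest remaining element:
  Remaining [21, 16, -50, -35, -1] -> largest is 21
  Remaining [16, -50, -35, -1] -> largest is 16
  Remaining [-50, -35, -1] -> largest is -1
  Remaining [-50, -35] -> largest is -35
  Remaining [-50] -> largest is -50
Collecting the picks in order gives the descending list.
Final answer: [21, 16, -1, -35, -50]


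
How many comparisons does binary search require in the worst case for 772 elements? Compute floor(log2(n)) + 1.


Binary search halves the search space each step.
Maximum comparisons = floor(log2(772)) + 1
log2(772) = 9.5925
floor(log2(772)) = 9, so 9 + 1 = 10
Final answer: 10


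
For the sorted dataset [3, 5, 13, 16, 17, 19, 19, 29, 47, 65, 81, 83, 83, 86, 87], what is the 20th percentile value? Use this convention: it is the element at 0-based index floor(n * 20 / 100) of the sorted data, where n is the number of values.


The dataset has n = 15 elements.
Index = floor(15 * 20 / 100) = floor(300 / 100) = floor(3) = 3
Counting from index 0 in the sorted data, the element at index 3 is 16.
Final answer: 16


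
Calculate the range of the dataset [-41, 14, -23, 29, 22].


Maximum value: 29
Minimum value: -41
Range = 29 - (-41) = 70
Final answer: 70


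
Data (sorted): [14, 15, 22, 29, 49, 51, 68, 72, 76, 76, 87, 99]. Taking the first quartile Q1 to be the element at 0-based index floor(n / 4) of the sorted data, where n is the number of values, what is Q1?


The list has n = 12 elements.
Q1 index = floor(12 / 4) = floor(3) = 3
Counting from index 0 in the sorted data, the element at index 3 is 29.
Final answer: 29


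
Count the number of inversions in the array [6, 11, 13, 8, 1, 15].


For each element, count the later elements that are smaller than it:
  6 (index 0): smaller elements after it = [1] -> 1
  11 (index 1): smaller elements after it = [8, 1] -> 2
  13 (index 2): smaller elements after it = [8, 1] -> 2
  8 (index 3): smaller elements after it = [1] -> 1
  1 (index 4): smaller elements after it = [] -> 0
Total inversions = 1 + 2 + 2 + 1 + 0 = 6
Final answer: 6


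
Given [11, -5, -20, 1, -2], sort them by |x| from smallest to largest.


Compute absolute values:
  |11| = 11
  |-5| = 5
  |-20| = 20
  |1| = 1
  |-2| = 2
Absolute values in increasing order: 1 < 2 < 5 < 11 < 20
Listing the original numbers in that order gives the answer.
Final answer: [1, -2, -5, 11, -20]


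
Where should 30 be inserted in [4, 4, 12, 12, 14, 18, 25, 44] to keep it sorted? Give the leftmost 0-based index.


List is sorted: [4, 4, 12, 12, 14, 18, 25, 44]
We need the leftmost position where 30 can be inserted, i.e. the first index whose element is >= 30 (or the end of the list if none is).
Binary search with low=0, high=8 (0-based indices):
  low=0, high=8, mid=4: a[4]=14 < 30, so low = 5
  low=5, high=8, mid=6: a[6]=25 < 30, so low = 7
  low=7, high=8, mid=7: a[7]=44 >= 30, so high = 7
Now low = high = 7, so the insertion index is 7.
Final answer: 7


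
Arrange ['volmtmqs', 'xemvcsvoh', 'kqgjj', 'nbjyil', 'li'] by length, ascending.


Compute lengths:
  'volmtmqs' has length 8
  'xemvcsvoh' has length 9
  'kqgjj' has length 5
  'nbjyil' has length 6
  'li' has length 2
Lengths in increasing order: 2 < 5 < 6 < 8 < 9
Listing the words in that order gives the answer.
Final answer: ['li', 'kqgjj', 'nbjyil', 'volmtmqs', 'xemvcsvoh']


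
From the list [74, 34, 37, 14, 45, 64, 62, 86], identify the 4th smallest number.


Sort ascending: [14, 34, 37, 45, 62, 64, 74, 86]
The 4th element (1-indexed) is at index 3.
Value = 45
Final answer: 45


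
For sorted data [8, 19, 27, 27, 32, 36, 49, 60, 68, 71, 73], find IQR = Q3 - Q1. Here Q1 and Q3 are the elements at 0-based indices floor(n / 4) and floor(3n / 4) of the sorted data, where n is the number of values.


The data has n = 11 elements.
Q1 index = floor(11 / 4) = floor(2.75) = 2; Q3 index = floor(3 * 11 / 4) = floor(8.25) = 8
Q1 = element at index 2 = 27
Q3 = element at index 8 = 68
IQR = 68 - 27 = 41
Final answer: 41


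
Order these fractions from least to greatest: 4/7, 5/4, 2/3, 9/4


Convert to decimal for comparison:
  4/7 = 0.5714
  5/4 = 1.25
  2/3 = 0.6667
  9/4 = 2.25
Decimals in increasing order: 0.5714 < 0.6667 < 1.25 < 2.25
Writing each back as its fraction gives the sorted order.
Final answer: 4/7, 2/3, 5/4, 9/4


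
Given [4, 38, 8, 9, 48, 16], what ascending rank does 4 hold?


Sort ascending: [4, 8, 9, 16, 38, 48]
Find 4 in the sorted list.
4 is at position 1 (1-indexed).
Final answer: 1


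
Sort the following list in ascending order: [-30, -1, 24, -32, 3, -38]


Original list: [-30, -1, 24, -32, 3, -38]
Repeatedly take the smallest remaining element:
  Remaining [-30, -1, 24, -32, 3, -38] -> smallest is -38
  Remaining [-30, -1, 24, -32, 3] -> smallest is -32
  Remaining [-30, -1, 24, 3] -> smallest is -30
  Remaining [-1, 24, 3] -> smallest is -1
  Remaining [24, 3] -> smallest is 3
  Remaining [24] -> smallest is 24
Collecting the picks in order gives the sorted list.
Final answer: [-38, -32, -30, -1, 3, 24]


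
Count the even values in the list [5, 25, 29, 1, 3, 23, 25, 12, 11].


Check each element:
  5 is odd
  25 is odd
  29 is odd
  1 is odd
  3 is odd
  23 is odd
  25 is odd
  12 is even
  11 is odd
Evens: [12]
Count of evens = 1
Final answer: 1


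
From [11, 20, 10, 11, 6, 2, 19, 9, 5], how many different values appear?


List all unique values:
Distinct values: [2, 5, 6, 9, 10, 11, 19, 20]
Count = 8
Final answer: 8


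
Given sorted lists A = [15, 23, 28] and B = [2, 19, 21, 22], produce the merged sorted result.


List A: [15, 23, 28]
List B: [2, 19, 21, 22]
Repeatedly compare the front elements and take the smaller:
  15 vs 2 -> take 2
  15 vs 19 -> take 15
  23 vs 19 -> take 19
  23 vs 21 -> take 21
  23 vs 22 -> take 22
  B is exhausted; append the rest of A: [23, 28]
Final answer: [2, 15, 19, 21, 22, 23, 28]


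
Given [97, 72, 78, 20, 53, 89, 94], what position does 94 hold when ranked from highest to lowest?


Sort descending: [97, 94, 89, 78, 72, 53, 20]
Find 94 in the sorted list.
94 is at position 2.
Final answer: 2


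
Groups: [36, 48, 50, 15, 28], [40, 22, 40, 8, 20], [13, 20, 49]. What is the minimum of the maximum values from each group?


Find max of each group:
  Group 1: [36, 48, 50, 15, 28] -> max = 50
  Group 2: [40, 22, 40, 8, 20] -> max = 40
  Group 3: [13, 20, 49] -> max = 49
Maxes: [50, 40, 49]
Minimum of maxes = 40
Final answer: 40


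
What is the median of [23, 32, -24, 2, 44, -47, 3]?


First, sort the list: [-47, -24, 2, 3, 23, 32, 44]
The list has 7 elements (odd count).
The middle index is 3 (0-based), and the element there is 3.
Final answer: 3


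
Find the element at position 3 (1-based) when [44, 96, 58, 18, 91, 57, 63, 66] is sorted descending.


Sort descending: [96, 91, 66, 63, 58, 57, 44, 18]
The 3rd element (1-indexed) is at index 2.
Value = 66
Final answer: 66


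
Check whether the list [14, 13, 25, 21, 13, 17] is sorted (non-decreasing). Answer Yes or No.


Check consecutive pairs:
  14 <= 13? False
  13 <= 25? True
  25 <= 21? False
  21 <= 13? False
  13 <= 17? True
3 consecutive pair(s) are out of order, so the list is not sorted.
Final answer: No


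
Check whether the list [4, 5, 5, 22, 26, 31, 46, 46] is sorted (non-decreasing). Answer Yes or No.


Check consecutive pairs:
  4 <= 5? True
  5 <= 5? True
  5 <= 22? True
  22 <= 26? True
  26 <= 31? True
  31 <= 46? True
  46 <= 46? True
Every consecutive pair is in order, so the list is non-decreasing.
Final answer: Yes


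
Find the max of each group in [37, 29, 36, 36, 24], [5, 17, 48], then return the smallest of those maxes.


Find max of each group:
  Group 1: [37, 29, 36, 36, 24] -> max = 37
  Group 2: [5, 17, 48] -> max = 48
Maxes: [37, 48]
Minimum of maxes = 37
Final answer: 37


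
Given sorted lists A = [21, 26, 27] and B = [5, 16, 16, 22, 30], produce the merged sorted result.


List A: [21, 26, 27]
List B: [5, 16, 16, 22, 30]
Repeatedly compare the front elements and take the smaller:
  21 vs 5 -> take 5
  21 vs 16 -> take 16
  21 vs 16 -> take 16
  21 vs 22 -> take 21
  26 vs 22 -> take 22
  26 vs 30 -> take 26
  27 vs 30 -> take 27
  A is exhausted; append the rest of B: [30]
Final answer: [5, 16, 16, 21, 22, 26, 27, 30]


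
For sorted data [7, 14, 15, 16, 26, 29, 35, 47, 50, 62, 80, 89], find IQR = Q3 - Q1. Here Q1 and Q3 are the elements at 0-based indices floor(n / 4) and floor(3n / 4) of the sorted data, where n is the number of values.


The data has n = 12 elements.
Q1 index = floor(12 / 4) = floor(3) = 3; Q3 index = floor(3 * 12 / 4) = floor(9) = 9
Q1 = element at index 3 = 16
Q3 = element at index 9 = 62
IQR = 62 - 16 = 46
Final answer: 46


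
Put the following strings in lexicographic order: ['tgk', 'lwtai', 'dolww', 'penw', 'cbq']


Compare strings character by character (the first differing letter decides):
  'cbq' < 'dolww' since 'c' < 'd' at position 1
  'dolww' < 'lwtai' since 'd' < 'l' at position 1
  'lwtai' < 'penw' since 'l' < 'p' at position 1
  'penw' < 'tgk' since 'p' < 't' at position 1
Chaining these comparisons gives the alphabetical order.
Final answer: ['cbq', 'dolww', 'lwtai', 'penw', 'tgk']


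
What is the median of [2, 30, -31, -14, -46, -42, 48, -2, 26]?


First, sort the list: [-46, -42, -31, -14, -2, 2, 26, 30, 48]
The list has 9 elements (odd count).
The middle index is 4 (0-based), and the element there is -2.
Final answer: -2


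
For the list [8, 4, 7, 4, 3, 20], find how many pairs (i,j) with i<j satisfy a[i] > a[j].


For each element, count the later elements that are smaller than it:
  8 (index 0): smaller elements after it = [4, 7, 4, 3] -> 4
  4 (index 1): smaller elements after it = [3] -> 1
  7 (index 2): smaller elements after it = [4, 3] -> 2
  4 (index 3): smaller elements after it = [3] -> 1
  3 (index 4): smaller elements after it = [] -> 0
Total inversions = 4 + 1 + 2 + 1 + 0 = 8
Final answer: 8


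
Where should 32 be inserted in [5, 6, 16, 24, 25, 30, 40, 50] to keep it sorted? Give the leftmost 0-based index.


List is sorted: [5, 6, 16, 24, 25, 30, 40, 50]
We need the leftmost position where 32 can be inserted, i.e. the first index whose element is >= 32 (or the end of the list if none is).
Binary search with low=0, high=8 (0-based indices):
  low=0, high=8, mid=4: a[4]=25 < 32, so low = 5
  low=5, high=8, mid=6: a[6]=40 >= 32, so high = 6
  low=5, high=6, mid=5: a[5]=30 < 32, so low = 6
Now low = high = 6, so the insertion index is 6.
Final answer: 6


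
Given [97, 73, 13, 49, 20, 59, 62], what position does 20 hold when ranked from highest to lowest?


Sort descending: [97, 73, 62, 59, 49, 20, 13]
Find 20 in the sorted list.
20 is at position 6.
Final answer: 6


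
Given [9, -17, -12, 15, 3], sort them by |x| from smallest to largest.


Compute absolute values:
  |9| = 9
  |-17| = 17
  |-12| = 12
  |15| = 15
  |3| = 3
Absolute values in increasing order: 3 < 9 < 12 < 15 < 17
Listing the original numbers in that order gives the answer.
Final answer: [3, 9, -12, 15, -17]


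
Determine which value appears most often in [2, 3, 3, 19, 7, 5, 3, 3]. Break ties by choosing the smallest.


Count the frequency of each value:
  2 appears 1 time(s)
  3 appears 4 time(s)
  5 appears 1 time(s)
  7 appears 1 time(s)
  19 appears 1 time(s)
Maximum frequency is 4.
Only 3 reaches that frequency, so it is the mode.
Final answer: 3


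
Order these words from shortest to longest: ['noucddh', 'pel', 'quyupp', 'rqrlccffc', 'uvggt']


Compute lengths:
  'noucddh' has length 7
  'pel' has length 3
  'quyupp' has length 6
  'rqrlccffc' has length 9
  'uvggt' has length 5
Lengths in increasing order: 3 < 5 < 6 < 7 < 9
Listing the words in that order gives the answer.
Final answer: ['pel', 'uvggt', 'quyupp', 'noucddh', 'rqrlccffc']


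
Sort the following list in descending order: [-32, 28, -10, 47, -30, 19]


Original list: [-32, 28, -10, 47, -30, 19]
Repeatedly take the largest remaining element:
  Remaining [-32, 28, -10, 47, -30, 19] -> largest is 47
  Remaining [-32, 28, -10, -30, 19] -> largest is 28
  Remaining [-32, -10, -30, 19] -> largest is 19
  Remaining [-32, -10, -30] -> largest is -10
  Remaining [-32, -30] -> largest is -30
  Remaining [-32] -> largest is -32
Collecting the picks in order gives the descending list.
Final answer: [47, 28, 19, -10, -30, -32]


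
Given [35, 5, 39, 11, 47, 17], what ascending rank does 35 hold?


Sort ascending: [5, 11, 17, 35, 39, 47]
Find 35 in the sorted list.
35 is at position 4 (1-indexed).
Final answer: 4


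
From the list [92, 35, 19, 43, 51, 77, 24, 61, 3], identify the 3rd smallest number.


Sort ascending: [3, 19, 24, 35, 43, 51, 61, 77, 92]
The 3rd element (1-indexed) is at index 2.
Value = 24
Final answer: 24


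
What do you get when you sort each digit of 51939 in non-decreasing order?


The number 51939 has digits: 5, 1, 9, 3, 9
Sorted: 1, 3, 5, 9, 9
Joining the sorted digits gives the result.
Final answer: 13599


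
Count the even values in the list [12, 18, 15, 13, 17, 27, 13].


Check each element:
  12 is even
  18 is even
  15 is odd
  13 is odd
  17 is odd
  27 is odd
  13 is odd
Evens: [12, 18]
Count of evens = 2
Final answer: 2


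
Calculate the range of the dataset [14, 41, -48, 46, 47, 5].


Maximum value: 47
Minimum value: -48
Range = 47 - (-48) = 95
Final answer: 95


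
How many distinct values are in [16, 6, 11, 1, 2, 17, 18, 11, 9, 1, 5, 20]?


List all unique values:
Distinct values: [1, 2, 5, 6, 9, 11, 16, 17, 18, 20]
Count = 10
Final answer: 10


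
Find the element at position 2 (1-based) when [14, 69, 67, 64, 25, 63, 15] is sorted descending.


Sort descending: [69, 67, 64, 63, 25, 15, 14]
The 2nd element (1-indexed) is at index 1.
Value = 67
Final answer: 67


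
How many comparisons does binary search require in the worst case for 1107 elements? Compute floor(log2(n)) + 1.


Binary search halves the search space each step.
Maximum comparisons = floor(log2(1107)) + 1
log2(1107) = 10.1124
floor(log2(1107)) = 10, so 10 + 1 = 11
Final answer: 11


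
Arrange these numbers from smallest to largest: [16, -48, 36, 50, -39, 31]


Original list: [16, -48, 36, 50, -39, 31]
Repeatedly take the smallest remaining element:
  Remaining [16, -48, 36, 50, -39, 31] -> smallest is -48
  Remaining [16, 36, 50, -39, 31] -> smallest is -39
  Remaining [16, 36, 50, 31] -> smallest is 16
  Remaining [36, 50, 31] -> smallest is 31
  Remaining [36, 50] -> smallest is 36
  Remaining [50] -> smallest is 50
Collecting the picks in order gives the sorted list.
Final answer: [-48, -39, 16, 31, 36, 50]


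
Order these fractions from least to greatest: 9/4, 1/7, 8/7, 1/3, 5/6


Convert to decimal for comparison:
  9/4 = 2.25
  1/7 = 0.1429
  8/7 = 1.1429
  1/3 = 0.3333
  5/6 = 0.8333
Decimals in increasing order: 0.1429 < 0.3333 < 0.8333 < 1.1429 < 2.25
Writing each back as its fraction gives the sorted order.
Final answer: 1/7, 1/3, 5/6, 8/7, 9/4


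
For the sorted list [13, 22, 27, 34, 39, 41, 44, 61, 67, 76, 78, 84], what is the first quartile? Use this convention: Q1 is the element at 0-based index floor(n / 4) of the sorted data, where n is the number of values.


The list has n = 12 elements.
Q1 index = floor(12 / 4) = floor(3) = 3
Counting from index 0 in the sorted data, the element at index 3 is 34.
Final answer: 34


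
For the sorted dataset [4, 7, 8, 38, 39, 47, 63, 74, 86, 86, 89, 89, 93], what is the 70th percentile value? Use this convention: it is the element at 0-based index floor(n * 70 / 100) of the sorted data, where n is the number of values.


The dataset has n = 13 elements.
Index = floor(13 * 70 / 100) = floor(910 / 100) = floor(9.1) = 9
Counting from index 0 in the sorted data, the element at index 9 is 86.
Final answer: 86


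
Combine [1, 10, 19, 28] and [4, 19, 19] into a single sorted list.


List A: [1, 10, 19, 28]
List B: [4, 19, 19]
Repeatedly compare the front elements and take the smaller:
  1 vs 4 -> take 1
  10 vs 4 -> take 4
  10 vs 19 -> take 10
  19 vs 19 -> take 19
  28 vs 19 -> take 19
  28 vs 19 -> take 19
  B is exhausted; append the rest of A: [28]
Final answer: [1, 4, 10, 19, 19, 19, 28]


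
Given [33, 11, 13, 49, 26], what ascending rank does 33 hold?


Sort ascending: [11, 13, 26, 33, 49]
Find 33 in the sorted list.
33 is at position 4 (1-indexed).
Final answer: 4


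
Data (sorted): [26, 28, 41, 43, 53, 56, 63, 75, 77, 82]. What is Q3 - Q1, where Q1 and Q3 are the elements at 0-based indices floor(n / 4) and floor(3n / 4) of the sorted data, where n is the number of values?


The data has n = 10 elements.
Q1 index = floor(10 / 4) = floor(2.5) = 2; Q3 index = floor(3 * 10 / 4) = floor(7.5) = 7
Q1 = element at index 2 = 41
Q3 = element at index 7 = 75
IQR = 75 - 41 = 34
Final answer: 34


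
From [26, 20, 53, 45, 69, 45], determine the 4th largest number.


Sort descending: [69, 53, 45, 45, 26, 20]
The 4th element (1-indexed) is at index 3.
Value = 45
Final answer: 45


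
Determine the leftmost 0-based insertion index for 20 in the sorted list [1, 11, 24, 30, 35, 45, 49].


List is sorted: [1, 11, 24, 30, 35, 45, 49]
We need the leftmost position where 20 can be inserted, i.e. the first index whose element is >= 20 (or the end of the list if none is).
Binary search with low=0, high=7 (0-based indices):
  low=0, high=7, mid=3: a[3]=30 >= 20, so high = 3
  low=0, high=3, mid=1: a[1]=11 < 20, so low = 2
  low=2, high=3, mid=2: a[2]=24 >= 20, so high = 2
Now low = high = 2, so the insertion index is 2.
Final answer: 2


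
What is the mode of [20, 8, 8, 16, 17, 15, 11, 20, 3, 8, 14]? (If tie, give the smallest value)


Count the frequency of each value:
  3 appears 1 time(s)
  8 appears 3 time(s)
  11 appears 1 time(s)
  14 appears 1 time(s)
  15 appears 1 time(s)
  16 appears 1 time(s)
  17 appears 1 time(s)
  20 appears 2 time(s)
Maximum frequency is 3.
Only 8 reaches that frequency, so it is the mode.
Final answer: 8


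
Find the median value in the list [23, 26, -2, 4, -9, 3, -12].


First, sort the list: [-12, -9, -2, 3, 4, 23, 26]
The list has 7 elements (odd count).
The middle index is 3 (0-based), and the element there is 3.
Final answer: 3
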